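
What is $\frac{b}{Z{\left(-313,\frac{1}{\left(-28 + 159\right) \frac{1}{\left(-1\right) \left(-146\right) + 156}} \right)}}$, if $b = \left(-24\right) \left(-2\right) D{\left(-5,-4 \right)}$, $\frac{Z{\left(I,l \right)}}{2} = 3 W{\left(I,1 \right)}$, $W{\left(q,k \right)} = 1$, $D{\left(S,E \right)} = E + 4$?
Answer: $0$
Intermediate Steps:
$D{\left(S,E \right)} = 4 + E$
$Z{\left(I,l \right)} = 6$ ($Z{\left(I,l \right)} = 2 \cdot 3 \cdot 1 = 2 \cdot 3 = 6$)
$b = 0$ ($b = \left(-24\right) \left(-2\right) \left(4 - 4\right) = 48 \cdot 0 = 0$)
$\frac{b}{Z{\left(-313,\frac{1}{\left(-28 + 159\right) \frac{1}{\left(-1\right) \left(-146\right) + 156}} \right)}} = \frac{0}{6} = 0 \cdot \frac{1}{6} = 0$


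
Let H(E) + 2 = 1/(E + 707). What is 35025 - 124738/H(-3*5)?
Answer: 134758271/1383 ≈ 97439.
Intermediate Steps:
H(E) = -2 + 1/(707 + E) (H(E) = -2 + 1/(E + 707) = -2 + 1/(707 + E))
35025 - 124738/H(-3*5) = 35025 - 124738*(707 - 3*5)/(-1413 - (-6)*5) = 35025 - 124738*(707 - 15)/(-1413 - 2*(-15)) = 35025 - 124738*692/(-1413 + 30) = 35025 - 124738/((1/692)*(-1383)) = 35025 - 124738/(-1383/692) = 35025 - 124738*(-692/1383) = 35025 + 86318696/1383 = 134758271/1383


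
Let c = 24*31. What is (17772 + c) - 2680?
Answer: 15836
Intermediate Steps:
c = 744
(17772 + c) - 2680 = (17772 + 744) - 2680 = 18516 - 2680 = 15836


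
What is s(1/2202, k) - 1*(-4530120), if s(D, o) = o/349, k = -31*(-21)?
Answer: 1581012531/349 ≈ 4.5301e+6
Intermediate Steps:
k = 651
s(D, o) = o/349 (s(D, o) = o*(1/349) = o/349)
s(1/2202, k) - 1*(-4530120) = (1/349)*651 - 1*(-4530120) = 651/349 + 4530120 = 1581012531/349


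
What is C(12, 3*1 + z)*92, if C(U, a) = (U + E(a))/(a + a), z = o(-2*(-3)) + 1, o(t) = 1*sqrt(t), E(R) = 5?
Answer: 1564/5 - 391*sqrt(6)/5 ≈ 121.25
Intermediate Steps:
o(t) = sqrt(t)
z = 1 + sqrt(6) (z = sqrt(-2*(-3)) + 1 = sqrt(6) + 1 = 1 + sqrt(6) ≈ 3.4495)
C(U, a) = (5 + U)/(2*a) (C(U, a) = (U + 5)/(a + a) = (5 + U)/((2*a)) = (5 + U)*(1/(2*a)) = (5 + U)/(2*a))
C(12, 3*1 + z)*92 = ((5 + 12)/(2*(3*1 + (1 + sqrt(6)))))*92 = ((1/2)*17/(3 + (1 + sqrt(6))))*92 = ((1/2)*17/(4 + sqrt(6)))*92 = (17/(2*(4 + sqrt(6))))*92 = 782/(4 + sqrt(6))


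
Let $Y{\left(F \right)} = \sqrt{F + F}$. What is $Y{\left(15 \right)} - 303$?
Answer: $-303 + \sqrt{30} \approx -297.52$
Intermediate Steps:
$Y{\left(F \right)} = \sqrt{2} \sqrt{F}$ ($Y{\left(F \right)} = \sqrt{2 F} = \sqrt{2} \sqrt{F}$)
$Y{\left(15 \right)} - 303 = \sqrt{2} \sqrt{15} - 303 = \sqrt{30} - 303 = -303 + \sqrt{30}$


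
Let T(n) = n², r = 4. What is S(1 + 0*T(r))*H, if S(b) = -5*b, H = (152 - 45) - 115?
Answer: 40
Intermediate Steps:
H = -8 (H = 107 - 115 = -8)
S(1 + 0*T(r))*H = -5*(1 + 0*4²)*(-8) = -5*(1 + 0*16)*(-8) = -5*(1 + 0)*(-8) = -5*1*(-8) = -5*(-8) = 40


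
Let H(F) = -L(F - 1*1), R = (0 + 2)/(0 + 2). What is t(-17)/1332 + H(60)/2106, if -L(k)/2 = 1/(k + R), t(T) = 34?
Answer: 59707/2337660 ≈ 0.025541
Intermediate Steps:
R = 1 (R = 2/2 = 2*(½) = 1)
L(k) = -2/(1 + k) (L(k) = -2/(k + 1) = -2/(1 + k))
H(F) = 2/F (H(F) = -(-2)/(1 + (F - 1*1)) = -(-2)/(1 + (F - 1)) = -(-2)/(1 + (-1 + F)) = -(-2)/F = 2/F)
t(-17)/1332 + H(60)/2106 = 34/1332 + (2/60)/2106 = 34*(1/1332) + (2*(1/60))*(1/2106) = 17/666 + (1/30)*(1/2106) = 17/666 + 1/63180 = 59707/2337660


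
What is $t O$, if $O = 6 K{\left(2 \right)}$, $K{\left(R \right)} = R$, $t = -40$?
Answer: $-480$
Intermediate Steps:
$O = 12$ ($O = 6 \cdot 2 = 12$)
$t O = \left(-40\right) 12 = -480$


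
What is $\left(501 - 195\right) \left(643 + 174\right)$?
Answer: $250002$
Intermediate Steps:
$\left(501 - 195\right) \left(643 + 174\right) = \left(501 - 195\right) 817 = 306 \cdot 817 = 250002$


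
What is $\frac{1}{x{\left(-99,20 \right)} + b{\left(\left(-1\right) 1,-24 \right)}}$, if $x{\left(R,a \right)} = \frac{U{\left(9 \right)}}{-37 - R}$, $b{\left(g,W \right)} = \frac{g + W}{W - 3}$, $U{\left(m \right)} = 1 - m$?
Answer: $\frac{837}{667} \approx 1.2549$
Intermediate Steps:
$b{\left(g,W \right)} = \frac{W + g}{-3 + W}$
$x{\left(R,a \right)} = - \frac{8}{-37 - R}$ ($x{\left(R,a \right)} = \frac{1 - 9}{-37 - R} = - \frac{8}{-37 - R}$)
$\frac{1}{x{\left(-99,20 \right)} + b{\left(\left(-1\right) 1,-24 \right)}} = \frac{1}{\frac{8}{37 - 99} + \frac{-24 - 1}{-3 - 24}} = \frac{1}{\frac{8}{-62} + \frac{-24 - 1}{-27}} = \frac{1}{8 \left(- \frac{1}{62}\right) - - \frac{25}{27}} = \frac{1}{- \frac{4}{31} + \frac{25}{27}} = \frac{1}{\frac{667}{837}} = \frac{837}{667}$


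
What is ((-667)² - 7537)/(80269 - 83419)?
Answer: -72892/525 ≈ -138.84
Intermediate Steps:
((-667)² - 7537)/(80269 - 83419) = (444889 - 7537)/(-3150) = 437352*(-1/3150) = -72892/525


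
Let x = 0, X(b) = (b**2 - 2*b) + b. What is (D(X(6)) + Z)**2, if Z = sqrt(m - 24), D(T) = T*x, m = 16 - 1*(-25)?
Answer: 17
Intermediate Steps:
X(b) = b**2 - b
m = 41 (m = 16 + 25 = 41)
D(T) = 0 (D(T) = T*0 = 0)
Z = sqrt(17) (Z = sqrt(41 - 24) = sqrt(17) ≈ 4.1231)
(D(X(6)) + Z)**2 = (0 + sqrt(17))**2 = (sqrt(17))**2 = 17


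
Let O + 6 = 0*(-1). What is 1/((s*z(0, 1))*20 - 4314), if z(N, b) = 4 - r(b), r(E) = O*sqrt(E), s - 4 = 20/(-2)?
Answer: -1/5514 ≈ -0.00018136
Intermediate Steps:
s = -6 (s = 4 + 20/(-2) = 4 + 20*(-1/2) = 4 - 10 = -6)
O = -6 (O = -6 + 0*(-1) = -6 + 0 = -6)
r(E) = -6*sqrt(E)
z(N, b) = 4 + 6*sqrt(b) (z(N, b) = 4 - (-6)*sqrt(b) = 4 + 6*sqrt(b))
1/((s*z(0, 1))*20 - 4314) = 1/(-6*(4 + 6*sqrt(1))*20 - 4314) = 1/(-6*(4 + 6*1)*20 - 4314) = 1/(-6*(4 + 6)*20 - 4314) = 1/(-6*10*20 - 4314) = 1/(-60*20 - 4314) = 1/(-1200 - 4314) = 1/(-5514) = -1/5514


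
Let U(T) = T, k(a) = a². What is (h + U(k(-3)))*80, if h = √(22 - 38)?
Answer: 720 + 320*I ≈ 720.0 + 320.0*I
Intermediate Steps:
h = 4*I (h = √(-16) = 4*I ≈ 4.0*I)
(h + U(k(-3)))*80 = (4*I + (-3)²)*80 = (4*I + 9)*80 = (9 + 4*I)*80 = 720 + 320*I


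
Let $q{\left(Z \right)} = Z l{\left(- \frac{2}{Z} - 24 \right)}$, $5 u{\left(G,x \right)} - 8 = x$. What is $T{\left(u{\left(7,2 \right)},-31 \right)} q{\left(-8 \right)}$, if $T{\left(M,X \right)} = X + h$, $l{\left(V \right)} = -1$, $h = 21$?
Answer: $-80$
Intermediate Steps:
$u{\left(G,x \right)} = \frac{8}{5} + \frac{x}{5}$
$q{\left(Z \right)} = - Z$ ($q{\left(Z \right)} = Z \left(-1\right) = - Z$)
$T{\left(M,X \right)} = 21 + X$ ($T{\left(M,X \right)} = X + 21 = 21 + X$)
$T{\left(u{\left(7,2 \right)},-31 \right)} q{\left(-8 \right)} = \left(21 - 31\right) \left(\left(-1\right) \left(-8\right)\right) = \left(-10\right) 8 = -80$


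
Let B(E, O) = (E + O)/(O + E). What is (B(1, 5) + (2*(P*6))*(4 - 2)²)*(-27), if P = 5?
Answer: -6507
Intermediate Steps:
B(E, O) = 1 (B(E, O) = (E + O)/(E + O) = 1)
(B(1, 5) + (2*(P*6))*(4 - 2)²)*(-27) = (1 + (2*(5*6))*(4 - 2)²)*(-27) = (1 + (2*30)*2²)*(-27) = (1 + 60*4)*(-27) = (1 + 240)*(-27) = 241*(-27) = -6507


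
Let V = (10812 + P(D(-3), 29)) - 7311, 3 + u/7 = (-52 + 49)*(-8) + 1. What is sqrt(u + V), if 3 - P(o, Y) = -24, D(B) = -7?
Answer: sqrt(3682) ≈ 60.680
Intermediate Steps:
P(o, Y) = 27 (P(o, Y) = 3 - 1*(-24) = 3 + 24 = 27)
u = 154 (u = -21 + 7*((-52 + 49)*(-8) + 1) = -21 + 7*(-3*(-8) + 1) = -21 + 7*(24 + 1) = -21 + 7*25 = -21 + 175 = 154)
V = 3528 (V = (10812 + 27) - 7311 = 10839 - 7311 = 3528)
sqrt(u + V) = sqrt(154 + 3528) = sqrt(3682)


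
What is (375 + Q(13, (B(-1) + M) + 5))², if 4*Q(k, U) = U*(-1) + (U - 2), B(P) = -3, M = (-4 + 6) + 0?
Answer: 561001/4 ≈ 1.4025e+5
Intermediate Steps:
M = 2 (M = 2 + 0 = 2)
Q(k, U) = -½ (Q(k, U) = (U*(-1) + (U - 2))/4 = (-U + (-2 + U))/4 = (¼)*(-2) = -½)
(375 + Q(13, (B(-1) + M) + 5))² = (375 - ½)² = (749/2)² = 561001/4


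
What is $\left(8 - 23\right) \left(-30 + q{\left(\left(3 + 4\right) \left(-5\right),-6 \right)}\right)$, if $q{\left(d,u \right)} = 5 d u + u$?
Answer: $-15210$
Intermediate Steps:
$q{\left(d,u \right)} = u + 5 d u$ ($q{\left(d,u \right)} = 5 d u + u = u + 5 d u$)
$\left(8 - 23\right) \left(-30 + q{\left(\left(3 + 4\right) \left(-5\right),-6 \right)}\right) = \left(8 - 23\right) \left(-30 - 6 \left(1 + 5 \left(3 + 4\right) \left(-5\right)\right)\right) = - 15 \left(-30 - 6 \left(1 + 5 \cdot 7 \left(-5\right)\right)\right) = - 15 \left(-30 - 6 \left(1 + 5 \left(-35\right)\right)\right) = - 15 \left(-30 - 6 \left(1 - 175\right)\right) = - 15 \left(-30 - -1044\right) = - 15 \left(-30 + 1044\right) = \left(-15\right) 1014 = -15210$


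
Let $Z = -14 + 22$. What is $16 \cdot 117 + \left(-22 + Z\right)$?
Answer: $1858$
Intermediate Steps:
$Z = 8$
$16 \cdot 117 + \left(-22 + Z\right) = 16 \cdot 117 + \left(-22 + 8\right) = 1872 - 14 = 1858$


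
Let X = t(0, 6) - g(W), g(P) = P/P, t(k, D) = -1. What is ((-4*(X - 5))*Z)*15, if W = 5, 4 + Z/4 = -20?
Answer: -40320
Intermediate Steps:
Z = -96 (Z = -16 + 4*(-20) = -16 - 80 = -96)
g(P) = 1
X = -2 (X = -1 - 1*1 = -1 - 1 = -2)
((-4*(X - 5))*Z)*15 = (-4*(-2 - 5)*(-96))*15 = (-4*(-7)*(-96))*15 = (28*(-96))*15 = -2688*15 = -40320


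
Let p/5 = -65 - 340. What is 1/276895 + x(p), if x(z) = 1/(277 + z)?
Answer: -275147/484012460 ≈ -0.00056847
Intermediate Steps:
p = -2025 (p = 5*(-65 - 340) = 5*(-405) = -2025)
1/276895 + x(p) = 1/276895 + 1/(277 - 2025) = 1/276895 + 1/(-1748) = 1/276895 - 1/1748 = -275147/484012460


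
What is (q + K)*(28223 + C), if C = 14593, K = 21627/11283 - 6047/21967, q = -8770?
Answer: -31016905942817664/82617887 ≈ -3.7543e+8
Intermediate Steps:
K = 135617336/82617887 (K = 21627*(1/11283) - 6047*1/21967 = 7209/3761 - 6047/21967 = 135617336/82617887 ≈ 1.6415)
(q + K)*(28223 + C) = (-8770 + 135617336/82617887)*(28223 + 14593) = -724423251654/82617887*42816 = -31016905942817664/82617887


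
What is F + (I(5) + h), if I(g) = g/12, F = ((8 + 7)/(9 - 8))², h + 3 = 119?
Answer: 4097/12 ≈ 341.42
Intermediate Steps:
h = 116 (h = -3 + 119 = 116)
F = 225 (F = (15/1)² = (15*1)² = 15² = 225)
I(g) = g/12 (I(g) = g*(1/12) = g/12)
F + (I(5) + h) = 225 + ((1/12)*5 + 116) = 225 + (5/12 + 116) = 225 + 1397/12 = 4097/12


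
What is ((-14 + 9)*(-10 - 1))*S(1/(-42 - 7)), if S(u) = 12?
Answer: 660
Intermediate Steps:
((-14 + 9)*(-10 - 1))*S(1/(-42 - 7)) = ((-14 + 9)*(-10 - 1))*12 = -5*(-11)*12 = 55*12 = 660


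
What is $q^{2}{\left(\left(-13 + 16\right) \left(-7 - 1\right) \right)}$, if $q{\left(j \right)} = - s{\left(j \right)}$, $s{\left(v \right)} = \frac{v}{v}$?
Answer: $1$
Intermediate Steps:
$s{\left(v \right)} = 1$
$q{\left(j \right)} = -1$ ($q{\left(j \right)} = \left(-1\right) 1 = -1$)
$q^{2}{\left(\left(-13 + 16\right) \left(-7 - 1\right) \right)} = \left(-1\right)^{2} = 1$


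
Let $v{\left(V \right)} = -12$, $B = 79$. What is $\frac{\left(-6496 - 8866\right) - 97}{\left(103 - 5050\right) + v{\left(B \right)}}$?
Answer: $\frac{5153}{1653} \approx 3.1174$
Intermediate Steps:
$\frac{\left(-6496 - 8866\right) - 97}{\left(103 - 5050\right) + v{\left(B \right)}} = \frac{\left(-6496 - 8866\right) - 97}{\left(103 - 5050\right) - 12} = \frac{-15362 - 97}{\left(103 - 5050\right) - 12} = - \frac{15459}{-4947 - 12} = - \frac{15459}{-4959} = \left(-15459\right) \left(- \frac{1}{4959}\right) = \frac{5153}{1653}$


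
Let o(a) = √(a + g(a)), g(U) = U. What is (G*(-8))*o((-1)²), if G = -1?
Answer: 8*√2 ≈ 11.314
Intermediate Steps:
o(a) = √2*√a (o(a) = √(a + a) = √(2*a) = √2*√a)
(G*(-8))*o((-1)²) = (-1*(-8))*(√2*√((-1)²)) = 8*(√2*√1) = 8*(√2*1) = 8*√2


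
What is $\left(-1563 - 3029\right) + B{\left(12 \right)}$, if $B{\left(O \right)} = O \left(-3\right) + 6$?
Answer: $-4622$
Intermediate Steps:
$B{\left(O \right)} = 6 - 3 O$ ($B{\left(O \right)} = - 3 O + 6 = 6 - 3 O$)
$\left(-1563 - 3029\right) + B{\left(12 \right)} = \left(-1563 - 3029\right) + \left(6 - 36\right) = -4592 + \left(6 - 36\right) = -4592 - 30 = -4622$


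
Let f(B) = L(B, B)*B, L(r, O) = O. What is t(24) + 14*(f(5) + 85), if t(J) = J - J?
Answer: 1540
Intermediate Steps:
f(B) = B² (f(B) = B*B = B²)
t(J) = 0
t(24) + 14*(f(5) + 85) = 0 + 14*(5² + 85) = 0 + 14*(25 + 85) = 0 + 14*110 = 0 + 1540 = 1540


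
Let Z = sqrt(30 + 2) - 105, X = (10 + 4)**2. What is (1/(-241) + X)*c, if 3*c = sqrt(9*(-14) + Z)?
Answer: 15745*sqrt(-231 + 4*sqrt(2))/241 ≈ 980.73*I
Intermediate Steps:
X = 196 (X = 14**2 = 196)
Z = -105 + 4*sqrt(2) (Z = sqrt(32) - 105 = 4*sqrt(2) - 105 = -105 + 4*sqrt(2) ≈ -99.343)
c = sqrt(-231 + 4*sqrt(2))/3 (c = sqrt(9*(-14) + (-105 + 4*sqrt(2)))/3 = sqrt(-126 + (-105 + 4*sqrt(2)))/3 = sqrt(-231 + 4*sqrt(2))/3 ≈ 5.0038*I)
(1/(-241) + X)*c = (1/(-241) + 196)*(sqrt(-231 + 4*sqrt(2))/3) = (-1/241 + 196)*(sqrt(-231 + 4*sqrt(2))/3) = 47235*(sqrt(-231 + 4*sqrt(2))/3)/241 = 15745*sqrt(-231 + 4*sqrt(2))/241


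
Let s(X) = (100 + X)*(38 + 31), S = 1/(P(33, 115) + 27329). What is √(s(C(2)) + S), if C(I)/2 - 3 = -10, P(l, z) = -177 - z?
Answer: √4337750282683/27037 ≈ 77.032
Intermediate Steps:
C(I) = -14 (C(I) = 6 + 2*(-10) = 6 - 20 = -14)
S = 1/27037 (S = 1/((-177 - 1*115) + 27329) = 1/((-177 - 115) + 27329) = 1/(-292 + 27329) = 1/27037 ≈ 3.6986e-5)
s(X) = 6900 + 69*X (s(X) = (100 + X)*69 = 6900 + 69*X)
√(s(C(2)) + S) = √((6900 + 69*(-14)) + 1/27037) = √((6900 - 966) + 1/27037) = √(5934 + 1/27037) = √(160437559/27037) = √4337750282683/27037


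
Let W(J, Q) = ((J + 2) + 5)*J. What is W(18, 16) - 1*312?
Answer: 138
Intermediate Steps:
W(J, Q) = J*(7 + J) (W(J, Q) = ((2 + J) + 5)*J = (7 + J)*J = J*(7 + J))
W(18, 16) - 1*312 = 18*(7 + 18) - 1*312 = 18*25 - 312 = 450 - 312 = 138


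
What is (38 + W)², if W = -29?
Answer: 81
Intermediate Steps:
(38 + W)² = (38 - 29)² = 9² = 81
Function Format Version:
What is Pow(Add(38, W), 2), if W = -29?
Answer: 81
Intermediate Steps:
Pow(Add(38, W), 2) = Pow(Add(38, -29), 2) = Pow(9, 2) = 81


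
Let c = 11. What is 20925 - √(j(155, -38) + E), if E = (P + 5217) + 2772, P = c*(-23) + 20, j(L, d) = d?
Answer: 20925 - √7718 ≈ 20837.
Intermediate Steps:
P = -233 (P = 11*(-23) + 20 = -253 + 20 = -233)
E = 7756 (E = (-233 + 5217) + 2772 = 4984 + 2772 = 7756)
20925 - √(j(155, -38) + E) = 20925 - √(-38 + 7756) = 20925 - √7718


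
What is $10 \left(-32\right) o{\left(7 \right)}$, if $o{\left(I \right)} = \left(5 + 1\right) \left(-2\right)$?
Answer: $3840$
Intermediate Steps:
$o{\left(I \right)} = -12$ ($o{\left(I \right)} = 6 \left(-2\right) = -12$)
$10 \left(-32\right) o{\left(7 \right)} = 10 \left(-32\right) \left(-12\right) = \left(-320\right) \left(-12\right) = 3840$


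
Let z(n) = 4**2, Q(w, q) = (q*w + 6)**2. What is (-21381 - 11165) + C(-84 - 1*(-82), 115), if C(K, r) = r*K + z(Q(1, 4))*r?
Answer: -30936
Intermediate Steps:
Q(w, q) = (6 + q*w)**2
z(n) = 16
C(K, r) = 16*r + K*r (C(K, r) = r*K + 16*r = K*r + 16*r = 16*r + K*r)
(-21381 - 11165) + C(-84 - 1*(-82), 115) = (-21381 - 11165) + 115*(16 + (-84 - 1*(-82))) = -32546 + 115*(16 + (-84 + 82)) = -32546 + 115*(16 - 2) = -32546 + 115*14 = -32546 + 1610 = -30936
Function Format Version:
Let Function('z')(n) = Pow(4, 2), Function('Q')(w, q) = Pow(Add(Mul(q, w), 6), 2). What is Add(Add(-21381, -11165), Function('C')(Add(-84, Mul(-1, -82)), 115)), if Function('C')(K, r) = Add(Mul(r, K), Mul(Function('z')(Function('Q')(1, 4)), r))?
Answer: -30936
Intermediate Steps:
Function('Q')(w, q) = Pow(Add(6, Mul(q, w)), 2)
Function('z')(n) = 16
Function('C')(K, r) = Add(Mul(16, r), Mul(K, r)) (Function('C')(K, r) = Add(Mul(r, K), Mul(16, r)) = Add(Mul(K, r), Mul(16, r)) = Add(Mul(16, r), Mul(K, r)))
Add(Add(-21381, -11165), Function('C')(Add(-84, Mul(-1, -82)), 115)) = Add(Add(-21381, -11165), Mul(115, Add(16, Add(-84, Mul(-1, -82))))) = Add(-32546, Mul(115, Add(16, Add(-84, 82)))) = Add(-32546, Mul(115, Add(16, -2))) = Add(-32546, Mul(115, 14)) = Add(-32546, 1610) = -30936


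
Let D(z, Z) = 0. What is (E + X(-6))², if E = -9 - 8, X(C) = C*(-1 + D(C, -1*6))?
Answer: 121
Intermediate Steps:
X(C) = -C (X(C) = C*(-1 + 0) = C*(-1) = -C)
E = -17
(E + X(-6))² = (-17 - 1*(-6))² = (-17 + 6)² = (-11)² = 121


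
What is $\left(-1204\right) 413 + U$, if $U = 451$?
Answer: $-496801$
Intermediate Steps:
$\left(-1204\right) 413 + U = \left(-1204\right) 413 + 451 = -497252 + 451 = -496801$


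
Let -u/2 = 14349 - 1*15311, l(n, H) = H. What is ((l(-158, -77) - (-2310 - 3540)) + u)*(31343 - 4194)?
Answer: 208965853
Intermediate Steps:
u = 1924 (u = -2*(14349 - 1*15311) = -2*(14349 - 15311) = -2*(-962) = 1924)
((l(-158, -77) - (-2310 - 3540)) + u)*(31343 - 4194) = ((-77 - (-2310 - 3540)) + 1924)*(31343 - 4194) = ((-77 - 1*(-5850)) + 1924)*27149 = ((-77 + 5850) + 1924)*27149 = (5773 + 1924)*27149 = 7697*27149 = 208965853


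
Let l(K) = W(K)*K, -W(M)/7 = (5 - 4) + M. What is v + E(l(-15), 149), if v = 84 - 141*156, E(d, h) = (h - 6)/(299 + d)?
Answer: -25659095/1171 ≈ -21912.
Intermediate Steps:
W(M) = -7 - 7*M (W(M) = -7*((5 - 4) + M) = -7*(1 + M) = -7 - 7*M)
l(K) = K*(-7 - 7*K) (l(K) = (-7 - 7*K)*K = K*(-7 - 7*K))
E(d, h) = (-6 + h)/(299 + d)
v = -21912 (v = 84 - 21996 = -21912)
v + E(l(-15), 149) = -21912 + (-6 + 149)/(299 - 7*(-15)*(1 - 15)) = -21912 + 143/(299 - 7*(-15)*(-14)) = -21912 + 143/(299 - 1470) = -21912 + 143/(-1171) = -21912 - 1/1171*143 = -21912 - 143/1171 = -25659095/1171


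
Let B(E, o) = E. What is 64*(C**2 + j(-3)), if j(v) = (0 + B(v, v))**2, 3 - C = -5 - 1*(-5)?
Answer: 1152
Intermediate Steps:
C = 3 (C = 3 - (-5 - 1*(-5)) = 3 - (-5 + 5) = 3 - 1*0 = 3 + 0 = 3)
j(v) = v**2 (j(v) = (0 + v)**2 = v**2)
64*(C**2 + j(-3)) = 64*(3**2 + (-3)**2) = 64*(9 + 9) = 64*18 = 1152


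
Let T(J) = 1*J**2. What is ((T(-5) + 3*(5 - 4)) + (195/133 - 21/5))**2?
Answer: 282307204/442225 ≈ 638.38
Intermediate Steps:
T(J) = J**2
((T(-5) + 3*(5 - 4)) + (195/133 - 21/5))**2 = (((-5)**2 + 3*(5 - 4)) + (195/133 - 21/5))**2 = ((25 + 3*1) + (195*(1/133) - 21*1/5))**2 = ((25 + 3) + (195/133 - 21/5))**2 = (28 - 1818/665)**2 = (16802/665)**2 = 282307204/442225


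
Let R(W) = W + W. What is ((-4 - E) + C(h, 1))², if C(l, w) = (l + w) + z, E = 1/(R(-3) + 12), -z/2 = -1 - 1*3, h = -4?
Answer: 25/36 ≈ 0.69444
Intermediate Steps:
R(W) = 2*W
z = 8 (z = -2*(-1 - 1*3) = -2*(-1 - 3) = -2*(-4) = 8)
E = ⅙ (E = 1/(2*(-3) + 12) = 1/(-6 + 12) = 1/6 = ⅙ ≈ 0.16667)
C(l, w) = 8 + l + w (C(l, w) = (l + w) + 8 = 8 + l + w)
((-4 - E) + C(h, 1))² = ((-4 - 1*⅙) + (8 - 4 + 1))² = ((-4 - ⅙) + 5)² = (-25/6 + 5)² = (⅚)² = 25/36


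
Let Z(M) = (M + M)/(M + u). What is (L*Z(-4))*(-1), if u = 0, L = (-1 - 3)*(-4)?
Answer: -32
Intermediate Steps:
L = 16 (L = -4*(-4) = 16)
Z(M) = 2 (Z(M) = (M + M)/(M + 0) = (2*M)/M = 2)
(L*Z(-4))*(-1) = (16*2)*(-1) = 32*(-1) = -32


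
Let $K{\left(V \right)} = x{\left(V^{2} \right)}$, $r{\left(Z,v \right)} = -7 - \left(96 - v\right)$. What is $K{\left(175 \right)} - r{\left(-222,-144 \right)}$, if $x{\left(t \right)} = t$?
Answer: $30872$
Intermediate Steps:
$r{\left(Z,v \right)} = -103 + v$ ($r{\left(Z,v \right)} = -7 + \left(-96 + v\right) = -103 + v$)
$K{\left(V \right)} = V^{2}$
$K{\left(175 \right)} - r{\left(-222,-144 \right)} = 175^{2} - \left(-103 - 144\right) = 30625 - -247 = 30625 + 247 = 30872$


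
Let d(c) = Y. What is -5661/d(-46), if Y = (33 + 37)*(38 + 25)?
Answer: -629/490 ≈ -1.2837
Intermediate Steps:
Y = 4410 (Y = 70*63 = 4410)
d(c) = 4410
-5661/d(-46) = -5661/4410 = -5661*1/4410 = -629/490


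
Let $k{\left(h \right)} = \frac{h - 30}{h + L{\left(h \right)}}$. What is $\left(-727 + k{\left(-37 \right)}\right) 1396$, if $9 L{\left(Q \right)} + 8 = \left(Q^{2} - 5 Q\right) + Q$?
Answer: $- \frac{99529565}{98} \approx -1.0156 \cdot 10^{6}$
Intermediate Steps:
$L{\left(Q \right)} = - \frac{8}{9} - \frac{4 Q}{9} + \frac{Q^{2}}{9}$ ($L{\left(Q \right)} = - \frac{8}{9} + \frac{\left(Q^{2} - 5 Q\right) + Q}{9} = - \frac{8}{9} + \frac{Q^{2} - 4 Q}{9} = - \frac{8}{9} + \left(- \frac{4 Q}{9} + \frac{Q^{2}}{9}\right) = - \frac{8}{9} - \frac{4 Q}{9} + \frac{Q^{2}}{9}$)
$k{\left(h \right)} = \frac{-30 + h}{- \frac{8}{9} + \frac{h^{2}}{9} + \frac{5 h}{9}}$ ($k{\left(h \right)} = \frac{h - 30}{h - \left(\frac{8}{9} - \frac{h^{2}}{9} + \frac{4 h}{9}\right)} = \frac{-30 + h}{- \frac{8}{9} + \frac{h^{2}}{9} + \frac{5 h}{9}}$)
$\left(-727 + k{\left(-37 \right)}\right) 1396 = \left(-727 + \frac{9 \left(-30 - 37\right)}{-8 + \left(-37\right)^{2} + 5 \left(-37\right)}\right) 1396 = \left(-727 + 9 \frac{1}{-8 + 1369 - 185} \left(-67\right)\right) 1396 = \left(-727 + 9 \cdot \frac{1}{1176} \left(-67\right)\right) 1396 = \left(-727 - \frac{201}{392}\right) 1396 = \left(- \frac{285185}{392}\right) 1396 = - \frac{99529565}{98}$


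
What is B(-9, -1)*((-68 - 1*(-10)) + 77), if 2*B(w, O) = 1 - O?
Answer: 19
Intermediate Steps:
B(w, O) = ½ - O/2 (B(w, O) = (1 - O)/2 = ½ - O/2)
B(-9, -1)*((-68 - 1*(-10)) + 77) = (½ - ½*(-1))*((-68 - 1*(-10)) + 77) = (½ + ½)*((-68 + 10) + 77) = 1*(-58 + 77) = 1*19 = 19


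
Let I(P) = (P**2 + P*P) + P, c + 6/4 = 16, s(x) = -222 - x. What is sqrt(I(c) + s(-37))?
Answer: 5*sqrt(10) ≈ 15.811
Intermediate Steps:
c = 29/2 (c = -3/2 + 16 = 29/2 ≈ 14.500)
I(P) = P + 2*P**2 (I(P) = (P**2 + P**2) + P = 2*P**2 + P = P + 2*P**2)
sqrt(I(c) + s(-37)) = sqrt(29*(1 + 2*(29/2))/2 + (-222 - 1*(-37))) = sqrt(29*(1 + 29)/2 + (-222 + 37)) = sqrt((29/2)*30 - 185) = sqrt(435 - 185) = sqrt(250) = 5*sqrt(10)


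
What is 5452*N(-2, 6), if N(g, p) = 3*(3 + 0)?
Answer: 49068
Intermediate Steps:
N(g, p) = 9 (N(g, p) = 3*3 = 9)
5452*N(-2, 6) = 5452*9 = 49068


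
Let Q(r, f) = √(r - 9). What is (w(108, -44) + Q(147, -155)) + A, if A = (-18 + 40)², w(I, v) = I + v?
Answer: 548 + √138 ≈ 559.75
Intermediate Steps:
Q(r, f) = √(-9 + r)
A = 484 (A = 22² = 484)
(w(108, -44) + Q(147, -155)) + A = ((108 - 44) + √(-9 + 147)) + 484 = (64 + √138) + 484 = 548 + √138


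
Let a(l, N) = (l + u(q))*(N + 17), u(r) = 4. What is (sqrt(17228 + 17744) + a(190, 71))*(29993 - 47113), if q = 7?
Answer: -292272640 - 34240*sqrt(8743) ≈ -2.9547e+8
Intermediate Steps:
a(l, N) = (4 + l)*(17 + N) (a(l, N) = (l + 4)*(N + 17) = (4 + l)*(17 + N))
(sqrt(17228 + 17744) + a(190, 71))*(29993 - 47113) = (sqrt(17228 + 17744) + (68 + 4*71 + 17*190 + 71*190))*(29993 - 47113) = (sqrt(34972) + (68 + 284 + 3230 + 13490))*(-17120) = (2*sqrt(8743) + 17072)*(-17120) = (17072 + 2*sqrt(8743))*(-17120) = -292272640 - 34240*sqrt(8743)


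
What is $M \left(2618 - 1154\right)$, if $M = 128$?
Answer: $187392$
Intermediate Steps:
$M \left(2618 - 1154\right) = 128 \left(2618 - 1154\right) = 128 \cdot 1464 = 187392$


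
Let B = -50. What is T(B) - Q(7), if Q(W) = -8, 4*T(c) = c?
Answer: -9/2 ≈ -4.5000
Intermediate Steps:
T(c) = c/4
T(B) - Q(7) = (¼)*(-50) - 1*(-8) = -25/2 + 8 = -9/2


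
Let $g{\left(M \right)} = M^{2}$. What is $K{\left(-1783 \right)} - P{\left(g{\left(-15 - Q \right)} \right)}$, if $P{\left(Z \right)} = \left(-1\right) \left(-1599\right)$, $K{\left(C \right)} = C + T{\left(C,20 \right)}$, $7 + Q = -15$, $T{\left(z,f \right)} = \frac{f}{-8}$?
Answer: $- \frac{6769}{2} \approx -3384.5$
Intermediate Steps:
$T{\left(z,f \right)} = - \frac{f}{8}$ ($T{\left(z,f \right)} = f \left(- \frac{1}{8}\right) = - \frac{f}{8}$)
$Q = -22$ ($Q = -7 - 15 = -22$)
$K{\left(C \right)} = - \frac{5}{2} + C$ ($K{\left(C \right)} = C - \frac{5}{2} = - \frac{5}{2} + C$)
$P{\left(Z \right)} = 1599$
$K{\left(-1783 \right)} - P{\left(g{\left(-15 - Q \right)} \right)} = \left(- \frac{5}{2} - 1783\right) - 1599 = - \frac{3571}{2} - 1599 = - \frac{6769}{2}$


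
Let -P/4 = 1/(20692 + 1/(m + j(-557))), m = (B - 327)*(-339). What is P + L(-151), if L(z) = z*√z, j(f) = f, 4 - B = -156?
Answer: -224224/1159910753 - 151*I*√151 ≈ -0.00019331 - 1855.5*I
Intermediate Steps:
B = 160 (B = 4 - 1*(-156) = 4 + 156 = 160)
m = 56613 (m = (160 - 327)*(-339) = -167*(-339) = 56613)
L(z) = z^(3/2)
P = -224224/1159910753 (P = -4/(20692 + 1/(56613 - 557)) = -4/(20692 + 1/56056) = -4/1159910753/56056 = -4*56056/1159910753 = -224224/1159910753 ≈ -0.00019331)
P + L(-151) = -224224/1159910753 + (-151)^(3/2) = -224224/1159910753 - 151*I*√151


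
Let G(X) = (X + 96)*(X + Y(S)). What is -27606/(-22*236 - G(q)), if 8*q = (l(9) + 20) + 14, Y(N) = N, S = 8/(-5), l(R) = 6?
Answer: 138030/27677 ≈ 4.9872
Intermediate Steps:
S = -8/5 (S = 8*(-1/5) = -8/5 ≈ -1.6000)
q = 5 (q = ((6 + 20) + 14)/8 = (26 + 14)/8 = (1/8)*40 = 5)
G(X) = (96 + X)*(-8/5 + X) (G(X) = (X + 96)*(X - 8/5) = (96 + X)*(-8/5 + X))
-27606/(-22*236 - G(q)) = -27606/(-22*236 - (-768/5 + 5**2 + (472/5)*5)) = -27606/(-5192 - (-768/5 + 25 + 472)) = -27606/(-5192 - 1*1717/5) = -27606/(-5192 - 1717/5) = -27606/(-27677/5) = -27606*(-5/27677) = 138030/27677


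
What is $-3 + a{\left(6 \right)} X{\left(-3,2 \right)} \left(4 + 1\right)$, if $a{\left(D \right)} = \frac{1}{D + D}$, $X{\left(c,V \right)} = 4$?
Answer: $- \frac{4}{3} \approx -1.3333$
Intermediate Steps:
$a{\left(D \right)} = \frac{1}{2 D}$
$-3 + a{\left(6 \right)} X{\left(-3,2 \right)} \left(4 + 1\right) = -3 + \frac{1}{2 \cdot 6} \cdot 4 \left(4 + 1\right) = -3 + \frac{1}{2} \cdot \frac{1}{6} \cdot 4 \cdot 5 = -3 + \frac{1}{12} \cdot 20 = -3 + \frac{5}{3} = - \frac{4}{3}$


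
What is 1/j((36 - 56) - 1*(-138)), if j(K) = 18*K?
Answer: 1/2124 ≈ 0.00047081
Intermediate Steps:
1/j((36 - 56) - 1*(-138)) = 1/(18*((36 - 56) - 1*(-138))) = 1/(18*(-20 + 138)) = 1/(18*118) = 1/2124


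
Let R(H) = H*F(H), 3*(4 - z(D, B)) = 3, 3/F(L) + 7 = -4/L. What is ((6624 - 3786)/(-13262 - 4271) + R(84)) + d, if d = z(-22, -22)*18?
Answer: 11729769/648721 ≈ 18.081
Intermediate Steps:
F(L) = 3/(-7 - 4/L)
z(D, B) = 3 (z(D, B) = 4 - ⅓*3 = 4 - 1 = 3)
R(H) = -3*H²/(4 + 7*H) (R(H) = H*(-3*H/(4 + 7*H)) = -3*H²/(4 + 7*H))
d = 54 (d = 3*18 = 54)
((6624 - 3786)/(-13262 - 4271) + R(84)) + d = ((6624 - 3786)/(-13262 - 4271) - 3*84²/(4 + 7*84)) + 54 = (2838/(-17533) - 3*7056/(4 + 588)) + 54 = (2838*(-1/17533) - 3*7056/592) + 54 = (-2838/17533 - 3*7056*1/592) + 54 = (-2838/17533 - 1323/37) + 54 = -23301165/648721 + 54 = 11729769/648721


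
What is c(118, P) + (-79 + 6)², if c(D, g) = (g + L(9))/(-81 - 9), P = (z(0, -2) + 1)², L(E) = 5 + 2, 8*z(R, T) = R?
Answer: 239801/45 ≈ 5328.9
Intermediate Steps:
z(R, T) = R/8
L(E) = 7
P = 1 (P = ((⅛)*0 + 1)² = (0 + 1)² = 1² = 1)
c(D, g) = -7/90 - g/90 (c(D, g) = (g + 7)/(-81 - 9) = (7 + g)/(-90) = (7 + g)*(-1/90) = -7/90 - g/90)
c(118, P) + (-79 + 6)² = (-7/90 - 1/90*1) + (-79 + 6)² = (-7/90 - 1/90) + (-73)² = -4/45 + 5329 = 239801/45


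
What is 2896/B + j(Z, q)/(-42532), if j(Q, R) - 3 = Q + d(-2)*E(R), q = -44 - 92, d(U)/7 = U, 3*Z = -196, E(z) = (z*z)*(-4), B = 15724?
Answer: -12121791767/501579876 ≈ -24.167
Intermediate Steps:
E(z) = -4*z² (E(z) = z²*(-4) = -4*z²)
Z = -196/3 (Z = (⅓)*(-196) = -196/3 ≈ -65.333)
d(U) = 7*U
q = -136
j(Q, R) = 3 + Q + 56*R² (j(Q, R) = 3 + (Q + (7*(-2))*(-4*R²)) = 3 + (Q - (-56)*R²) = 3 + (Q + 56*R²) = 3 + Q + 56*R²)
2896/B + j(Z, q)/(-42532) = 2896/15724 + (3 - 196/3 + 56*(-136)²)/(-42532) = 2896*(1/15724) + (3 - 196/3 + 56*18496)*(-1/42532) = 724/3931 + (3 - 196/3 + 1035776)*(-1/42532) = 724/3931 + (3107141/3)*(-1/42532) = 724/3931 - 3107141/127596 = -12121791767/501579876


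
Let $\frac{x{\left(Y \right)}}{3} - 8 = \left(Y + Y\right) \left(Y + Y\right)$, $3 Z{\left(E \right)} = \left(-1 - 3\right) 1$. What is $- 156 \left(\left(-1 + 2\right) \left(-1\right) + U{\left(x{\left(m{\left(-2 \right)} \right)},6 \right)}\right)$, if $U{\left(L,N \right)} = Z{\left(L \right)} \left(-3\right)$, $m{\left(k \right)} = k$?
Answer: $-468$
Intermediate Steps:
$Z{\left(E \right)} = - \frac{4}{3}$ ($Z{\left(E \right)} = \frac{\left(-1 - 3\right) 1}{3} = \frac{\left(-4\right) 1}{3} = \frac{1}{3} \left(-4\right) = - \frac{4}{3}$)
$x{\left(Y \right)} = 24 + 12 Y^{2}$ ($x{\left(Y \right)} = 24 + 3 \left(Y + Y\right) \left(Y + Y\right) = 24 + 3 \cdot 2 Y 2 Y = 24 + 3 \cdot 4 Y^{2} = 24 + 12 Y^{2}$)
$U{\left(L,N \right)} = 4$ ($U{\left(L,N \right)} = \left(- \frac{4}{3}\right) \left(-3\right) = 4$)
$- 156 \left(\left(-1 + 2\right) \left(-1\right) + U{\left(x{\left(m{\left(-2 \right)} \right)},6 \right)}\right) = - 156 \left(\left(-1 + 2\right) \left(-1\right) + 4\right) = - 156 \left(1 \left(-1\right) + 4\right) = - 156 \left(-1 + 4\right) = \left(-156\right) 3 = -468$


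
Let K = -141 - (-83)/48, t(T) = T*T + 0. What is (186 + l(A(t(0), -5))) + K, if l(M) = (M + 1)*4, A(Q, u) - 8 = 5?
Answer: 4931/48 ≈ 102.73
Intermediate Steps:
t(T) = T**2 (t(T) = T**2 + 0 = T**2)
A(Q, u) = 13 (A(Q, u) = 8 + 5 = 13)
l(M) = 4 + 4*M (l(M) = (1 + M)*4 = 4 + 4*M)
K = -6685/48 (K = -141 - (-83)/48 = -141 - 1*(-83/48) = -141 + 83/48 = -6685/48 ≈ -139.27)
(186 + l(A(t(0), -5))) + K = (186 + (4 + 4*13)) - 6685/48 = (186 + (4 + 52)) - 6685/48 = (186 + 56) - 6685/48 = 242 - 6685/48 = 4931/48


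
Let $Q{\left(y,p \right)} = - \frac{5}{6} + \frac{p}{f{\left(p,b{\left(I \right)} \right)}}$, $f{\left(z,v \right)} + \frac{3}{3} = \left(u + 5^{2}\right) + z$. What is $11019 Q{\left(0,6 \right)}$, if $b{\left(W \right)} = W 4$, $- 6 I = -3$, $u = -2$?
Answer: $- \frac{47749}{7} \approx -6821.3$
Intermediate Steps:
$I = \frac{1}{2}$ ($I = \left(- \frac{1}{6}\right) \left(-3\right) = \frac{1}{2} \approx 0.5$)
$b{\left(W \right)} = 4 W$
$f{\left(z,v \right)} = 22 + z$ ($f{\left(z,v \right)} = -1 - \left(2 - 25 - z\right) = -1 + \left(\left(-2 + 25\right) + z\right) = -1 + \left(23 + z\right) = 22 + z$)
$Q{\left(y,p \right)} = - \frac{5}{6} + \frac{p}{22 + p}$
$11019 Q{\left(0,6 \right)} = 11019 \frac{-110 + 6}{6 \left(22 + 6\right)} = 11019 \cdot \frac{1}{6} \cdot \frac{1}{28} \left(-104\right) = 11019 \left(- \frac{13}{21}\right) = - \frac{47749}{7}$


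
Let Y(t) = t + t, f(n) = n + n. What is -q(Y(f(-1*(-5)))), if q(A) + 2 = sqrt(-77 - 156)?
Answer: 2 - I*sqrt(233) ≈ 2.0 - 15.264*I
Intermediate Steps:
f(n) = 2*n
Y(t) = 2*t
q(A) = -2 + I*sqrt(233) (q(A) = -2 + sqrt(-77 - 156) = -2 + sqrt(-233) = -2 + I*sqrt(233))
-q(Y(f(-1*(-5)))) = -(-2 + I*sqrt(233)) = 2 - I*sqrt(233)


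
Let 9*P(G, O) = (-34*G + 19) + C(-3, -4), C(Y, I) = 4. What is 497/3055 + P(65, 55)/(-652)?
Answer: 1066409/1991860 ≈ 0.53538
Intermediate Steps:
P(G, O) = 23/9 - 34*G/9 (P(G, O) = ((-34*G + 19) + 4)/9 = ((19 - 34*G) + 4)/9 = (23 - 34*G)/9 = 23/9 - 34*G/9)
497/3055 + P(65, 55)/(-652) = 497/3055 + (23/9 - 34/9*65)/(-652) = 497*(1/3055) + (23/9 - 2210/9)*(-1/652) = 497/3055 - 243*(-1/652) = 497/3055 + 243/652 = 1066409/1991860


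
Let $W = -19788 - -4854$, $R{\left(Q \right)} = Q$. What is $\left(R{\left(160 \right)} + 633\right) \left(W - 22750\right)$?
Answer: $-29883412$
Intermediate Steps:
$W = -14934$ ($W = -19788 + 4854 = -14934$)
$\left(R{\left(160 \right)} + 633\right) \left(W - 22750\right) = \left(160 + 633\right) \left(-14934 - 22750\right) = 793 \left(-37684\right) = -29883412$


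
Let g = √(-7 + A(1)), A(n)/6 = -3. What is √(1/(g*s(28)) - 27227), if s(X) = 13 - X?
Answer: √(-6126075 + 3*I)/15 ≈ 4.0403e-5 + 165.01*I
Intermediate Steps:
A(n) = -18 (A(n) = 6*(-3) = -18)
g = 5*I (g = √(-7 - 18) = √(-25) = 5*I ≈ 5.0*I)
√(1/(g*s(28)) - 27227) = √(1/((5*I)*(13 - 1*28)) - 27227) = √(1/((5*I)*(13 - 28)) - 27227) = √(1/((5*I)*(-15)) - 27227) = √(1/(-75*I) - 27227) = √(I/75 - 27227) = √(-27227 + I/75)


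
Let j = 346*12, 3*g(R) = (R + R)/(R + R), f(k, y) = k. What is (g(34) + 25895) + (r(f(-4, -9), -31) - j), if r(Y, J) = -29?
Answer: 65143/3 ≈ 21714.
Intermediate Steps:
g(R) = ⅓ (g(R) = ((R + R)/(R + R))/3 = ((2*R)/((2*R)))/3 = ((2*R)*(1/(2*R)))/3 = (⅓)*1 = ⅓)
j = 4152
(g(34) + 25895) + (r(f(-4, -9), -31) - j) = (⅓ + 25895) + (-29 - 1*4152) = 77686/3 + (-29 - 4152) = 77686/3 - 4181 = 65143/3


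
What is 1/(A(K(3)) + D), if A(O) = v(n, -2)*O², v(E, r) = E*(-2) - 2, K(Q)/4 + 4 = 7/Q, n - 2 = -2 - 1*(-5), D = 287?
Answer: -3/739 ≈ -0.0040595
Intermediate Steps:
n = 5 (n = 2 + (-2 - 1*(-5)) = 2 + (-2 + 5) = 2 + 3 = 5)
K(Q) = -16 + 28/Q (K(Q) = -16 + 4*(7/Q) = -16 + 28/Q)
v(E, r) = -2 - 2*E (v(E, r) = -2*E - 2 = -2 - 2*E)
A(O) = -12*O² (A(O) = (-2 - 2*5)*O² = (-2 - 10)*O² = -12*O²)
1/(A(K(3)) + D) = 1/(-12*(-16 + 28/3)² + 287) = 1/(-12*(-20/3)² + 287) = 1/(-12*400/9 + 287) = 1/(-1600/3 + 287) = 1/(-739/3) = -3/739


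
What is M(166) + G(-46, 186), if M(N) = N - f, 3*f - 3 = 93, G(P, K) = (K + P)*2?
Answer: 414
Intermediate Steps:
G(P, K) = 2*K + 2*P
f = 32 (f = 1 + (⅓)*93 = 1 + 31 = 32)
M(N) = -32 + N (M(N) = N - 1*32 = N - 32 = -32 + N)
M(166) + G(-46, 186) = (-32 + 166) + (2*186 + 2*(-46)) = 134 + (372 - 92) = 134 + 280 = 414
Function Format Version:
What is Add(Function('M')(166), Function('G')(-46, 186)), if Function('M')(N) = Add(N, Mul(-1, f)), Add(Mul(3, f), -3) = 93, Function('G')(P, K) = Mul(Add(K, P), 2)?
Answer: 414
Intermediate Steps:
Function('G')(P, K) = Add(Mul(2, K), Mul(2, P))
f = 32 (f = Add(1, Mul(Rational(1, 3), 93)) = Add(1, 31) = 32)
Function('M')(N) = Add(-32, N) (Function('M')(N) = Add(N, Mul(-1, 32)) = Add(N, -32) = Add(-32, N))
Add(Function('M')(166), Function('G')(-46, 186)) = Add(Add(-32, 166), Add(Mul(2, 186), Mul(2, -46))) = Add(134, Add(372, -92)) = Add(134, 280) = 414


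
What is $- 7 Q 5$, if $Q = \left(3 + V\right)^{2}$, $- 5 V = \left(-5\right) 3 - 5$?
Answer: $-1715$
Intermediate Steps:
$V = 4$ ($V = - \frac{\left(-5\right) 3 - 5}{5} = - \frac{-15 - 5}{5} = \left(- \frac{1}{5}\right) \left(-20\right) = 4$)
$Q = 49$ ($Q = \left(3 + 4\right)^{2} = 7^{2} = 49$)
$- 7 Q 5 = \left(-7\right) 49 \cdot 5 = \left(-343\right) 5 = -1715$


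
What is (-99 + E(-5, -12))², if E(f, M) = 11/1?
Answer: 7744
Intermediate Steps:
E(f, M) = 11 (E(f, M) = 11*1 = 11)
(-99 + E(-5, -12))² = (-99 + 11)² = (-88)² = 7744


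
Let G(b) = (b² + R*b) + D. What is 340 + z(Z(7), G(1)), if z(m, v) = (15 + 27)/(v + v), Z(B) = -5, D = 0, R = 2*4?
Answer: 1027/3 ≈ 342.33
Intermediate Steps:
R = 8
G(b) = b² + 8*b (G(b) = (b² + 8*b) + 0 = b² + 8*b)
z(m, v) = 21/v (z(m, v) = 42/((2*v)) = 42*(1/(2*v)) = 21/v)
340 + z(Z(7), G(1)) = 340 + 21/((1*(8 + 1))) = 340 + 21/((1*9)) = 340 + 21/9 = 340 + 21*(⅑) = 340 + 7/3 = 1027/3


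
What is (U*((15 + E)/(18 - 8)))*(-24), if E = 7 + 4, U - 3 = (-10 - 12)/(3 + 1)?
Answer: 156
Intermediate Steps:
U = -5/2 (U = 3 + (-10 - 12)/(3 + 1) = 3 - 22/4 = 3 - 22*¼ = 3 - 11/2 = -5/2 ≈ -2.5000)
E = 11
(U*((15 + E)/(18 - 8)))*(-24) = -5*(15 + 11)/(2*(18 - 8))*(-24) = -65/10*(-24) = -5/2*13/5*(-24) = -13/2*(-24) = 156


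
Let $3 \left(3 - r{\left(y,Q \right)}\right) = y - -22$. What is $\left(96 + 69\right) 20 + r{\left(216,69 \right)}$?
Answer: $\frac{9671}{3} \approx 3223.7$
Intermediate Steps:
$r{\left(y,Q \right)} = - \frac{13}{3} - \frac{y}{3}$ ($r{\left(y,Q \right)} = 3 - \frac{y - -22}{3} = 3 - \frac{y + 22}{3} = 3 - \frac{22 + y}{3} = 3 - \left(\frac{22}{3} + \frac{y}{3}\right) = - \frac{13}{3} - \frac{y}{3}$)
$\left(96 + 69\right) 20 + r{\left(216,69 \right)} = \left(96 + 69\right) 20 - \frac{229}{3} = 165 \cdot 20 - \frac{229}{3} = 3300 - \frac{229}{3} = \frac{9671}{3}$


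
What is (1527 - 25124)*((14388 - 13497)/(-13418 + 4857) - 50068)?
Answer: 1444921974469/1223 ≈ 1.1815e+9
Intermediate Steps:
(1527 - 25124)*((14388 - 13497)/(-13418 + 4857) - 50068) = -23597*(891/(-8561) - 50068) = -23597*(891*(-1/8561) - 50068) = -23597*(-891/8561 - 50068) = -23597*(-428633039/8561) = 1444921974469/1223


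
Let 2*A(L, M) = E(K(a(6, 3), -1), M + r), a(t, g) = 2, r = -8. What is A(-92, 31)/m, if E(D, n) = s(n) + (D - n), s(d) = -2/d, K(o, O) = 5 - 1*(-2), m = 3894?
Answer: -185/89562 ≈ -0.0020656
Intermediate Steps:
K(o, O) = 7 (K(o, O) = 5 + 2 = 7)
E(D, n) = D - n - 2/n (E(D, n) = -2/n + (D - n) = D - n - 2/n)
A(L, M) = 15/2 - 1/(-8 + M) - M/2 (A(L, M) = (7 - (M - 8) - 2/(M - 8))/2 = (7 - (-8 + M) - 2/(-8 + M))/2 = (7 + (8 - M) - 2/(-8 + M))/2 = (15 - M - 2/(-8 + M))/2 = 15/2 - 1/(-8 + M) - M/2)
A(-92, 31)/m = ((-2 + (-8 + 31)*(15 - 1*31))/(2*(-8 + 31)))/3894 = ((½)*(-2 + 23*(15 - 31))/23)*(1/3894) = ((½)*(1/23)*(-2 + 23*(-16)))*(1/3894) = ((½)*(1/23)*(-2 - 368))*(1/3894) = ((½)*(1/23)*(-370))*(1/3894) = -185/23*1/3894 = -185/89562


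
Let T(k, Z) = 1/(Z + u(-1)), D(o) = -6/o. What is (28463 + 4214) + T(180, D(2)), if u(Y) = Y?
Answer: 130707/4 ≈ 32677.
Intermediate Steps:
T(k, Z) = 1/(-1 + Z) (T(k, Z) = 1/(Z - 1) = 1/(-1 + Z))
(28463 + 4214) + T(180, D(2)) = (28463 + 4214) + 1/(-1 - 6/2) = 32677 + 1/(-1 - 6*½) = 32677 + 1/(-1 - 3) = 32677 + 1/(-4) = 32677 - ¼ = 130707/4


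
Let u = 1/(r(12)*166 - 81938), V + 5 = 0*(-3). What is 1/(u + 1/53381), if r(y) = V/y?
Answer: 26265747383/171757 ≈ 1.5292e+5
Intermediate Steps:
V = -5 (V = -5 + 0*(-3) = -5 + 0 = -5)
r(y) = -5/y
u = -6/492043 (u = 1/(-5/12*166 - 81938) = 1/(-415/6 - 81938) = 1/(-492043/6) = -6/492043 ≈ -1.2194e-5)
1/(u + 1/53381) = 1/(-6/492043 + 1/53381) = 1/(171757/26265747383) = 26265747383/171757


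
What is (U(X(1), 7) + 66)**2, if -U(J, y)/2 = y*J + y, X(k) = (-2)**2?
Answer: 16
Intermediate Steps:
X(k) = 4
U(J, y) = -2*y - 2*J*y (U(J, y) = -2*(y*J + y) = -2*(J*y + y) = -2*(y + J*y) = -2*y - 2*J*y)
(U(X(1), 7) + 66)**2 = (-2*7*(1 + 4) + 66)**2 = (-2*7*5 + 66)**2 = (-70 + 66)**2 = (-4)**2 = 16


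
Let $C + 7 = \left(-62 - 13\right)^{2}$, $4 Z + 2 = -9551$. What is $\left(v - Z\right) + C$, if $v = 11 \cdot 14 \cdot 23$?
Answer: $\frac{46193}{4} \approx 11548.0$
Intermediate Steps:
$Z = - \frac{9553}{4}$ ($Z = - \frac{1}{2} + \frac{1}{4} \left(-9551\right) = - \frac{1}{2} - \frac{9551}{4} = - \frac{9553}{4} \approx -2388.3$)
$v = 3542$ ($v = 154 \cdot 23 = 3542$)
$C = 5618$ ($C = -7 + \left(-62 - 13\right)^{2} = -7 + \left(-75\right)^{2} = -7 + 5625 = 5618$)
$\left(v - Z\right) + C = \left(3542 - - \frac{9553}{4}\right) + 5618 = \left(3542 + \frac{9553}{4}\right) + 5618 = \frac{23721}{4} + 5618 = \frac{46193}{4}$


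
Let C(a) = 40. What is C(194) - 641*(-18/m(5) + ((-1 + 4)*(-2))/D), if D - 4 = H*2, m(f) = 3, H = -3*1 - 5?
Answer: 7131/2 ≈ 3565.5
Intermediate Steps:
H = -8 (H = -3 - 5 = -8)
D = -12 (D = 4 - 8*2 = 4 - 16 = -12)
C(194) - 641*(-18/m(5) + ((-1 + 4)*(-2))/D) = 40 - 641*(-18/3 + ((-1 + 4)*(-2))/(-12)) = 40 - 641*(-18*1/3 + (3*(-2))*(-1/12)) = 40 - 641*(-6 - 6*(-1/12)) = 40 - 641*(-6 + 1/2) = 40 - 641*(-11)/2 = 40 - 1*(-7051/2) = 40 + 7051/2 = 7131/2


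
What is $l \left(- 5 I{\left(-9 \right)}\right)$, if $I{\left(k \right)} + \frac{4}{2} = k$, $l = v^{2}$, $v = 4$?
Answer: $880$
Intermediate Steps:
$l = 16$ ($l = 4^{2} = 16$)
$I{\left(k \right)} = -2 + k$
$l \left(- 5 I{\left(-9 \right)}\right) = 16 \left(- 5 \left(-2 - 9\right)\right) = 16 \left(\left(-5\right) \left(-11\right)\right) = 16 \cdot 55 = 880$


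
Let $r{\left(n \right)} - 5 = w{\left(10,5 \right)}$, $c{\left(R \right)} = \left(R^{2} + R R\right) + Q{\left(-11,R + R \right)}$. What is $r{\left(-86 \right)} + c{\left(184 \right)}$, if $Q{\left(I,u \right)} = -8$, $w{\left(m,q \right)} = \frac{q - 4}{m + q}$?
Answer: $\frac{1015636}{15} \approx 67709.0$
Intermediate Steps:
$w{\left(m,q \right)} = \frac{-4 + q}{m + q}$
$c{\left(R \right)} = -8 + 2 R^{2}$ ($c{\left(R \right)} = \left(R^{2} + R R\right) - 8 = \left(R^{2} + R^{2}\right) - 8 = 2 R^{2} - 8 = -8 + 2 R^{2}$)
$r{\left(n \right)} = \frac{76}{15}$ ($r{\left(n \right)} = 5 + \frac{-4 + 5}{10 + 5} = 5 + \frac{1}{15} \cdot 1 = 5 + \frac{1}{15} = \frac{76}{15}$)
$r{\left(-86 \right)} + c{\left(184 \right)} = \frac{76}{15} - \left(8 - 2 \cdot 184^{2}\right) = \frac{76}{15} + \left(-8 + 2 \cdot 33856\right) = \frac{76}{15} + \left(-8 + 67712\right) = \frac{76}{15} + 67704 = \frac{1015636}{15}$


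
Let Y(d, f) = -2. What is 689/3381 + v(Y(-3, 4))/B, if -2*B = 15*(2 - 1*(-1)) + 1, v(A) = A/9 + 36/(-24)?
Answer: 5653/20286 ≈ 0.27867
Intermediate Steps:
v(A) = -3/2 + A/9 (v(A) = A*(⅑) + 36*(-1/24) = A/9 - 3/2 = -3/2 + A/9)
B = -23 (B = -(15*(2 - 1*(-1)) + 1)/2 = -(15*(2 + 1) + 1)/2 = -(15*3 + 1)/2 = -(45 + 1)/2 = -½*46 = -23)
689/3381 + v(Y(-3, 4))/B = 689/3381 + (-3/2 + (⅑)*(-2))/(-23) = 689*(1/3381) + (-3/2 - 2/9)*(-1/23) = 689/3381 - 31/18*(-1/23) = 689/3381 + 31/414 = 5653/20286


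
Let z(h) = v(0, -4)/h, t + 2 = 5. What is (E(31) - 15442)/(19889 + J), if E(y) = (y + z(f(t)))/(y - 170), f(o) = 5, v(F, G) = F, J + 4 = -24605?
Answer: 2146469/656080 ≈ 3.2717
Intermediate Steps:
J = -24609 (J = -4 - 24605 = -24609)
t = 3 (t = -2 + 5 = 3)
z(h) = 0 (z(h) = 0/h = 0)
E(y) = y/(-170 + y) (E(y) = (y + 0)/(y - 170) = y/(-170 + y))
(E(31) - 15442)/(19889 + J) = (31/(-170 + 31) - 15442)/(19889 - 24609) = (31/(-139) - 15442)/(-4720) = (31*(-1/139) - 15442)*(-1/4720) = (-31/139 - 15442)*(-1/4720) = -2146469/139*(-1/4720) = 2146469/656080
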